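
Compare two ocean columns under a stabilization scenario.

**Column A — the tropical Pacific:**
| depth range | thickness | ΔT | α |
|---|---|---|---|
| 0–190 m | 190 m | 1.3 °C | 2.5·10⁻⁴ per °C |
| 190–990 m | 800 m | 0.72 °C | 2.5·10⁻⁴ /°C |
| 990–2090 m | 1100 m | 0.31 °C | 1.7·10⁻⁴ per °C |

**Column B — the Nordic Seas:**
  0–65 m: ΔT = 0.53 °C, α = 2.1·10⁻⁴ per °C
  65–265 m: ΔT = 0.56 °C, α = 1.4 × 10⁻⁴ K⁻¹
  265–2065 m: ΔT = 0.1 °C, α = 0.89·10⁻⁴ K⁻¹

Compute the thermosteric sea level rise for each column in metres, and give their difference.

A 0–190 m: 2.5×10⁻⁴ × 190 × 1.3 = 0.06175 m
A 190–990 m: 800 × 0.72 × 2.5×10⁻⁴ = 0.14400 m
A Layer 3: 0.31 × 1.7×10⁻⁴ × 1100 = 0.05797 m
A total: 0.26372 m
B 65 × 0.53 × 2.1×10⁻⁴ = 0.0072345 m
B Layer 2: 0.56 × 200 × 1.4×10⁻⁴ = 0.01568 m
B Layer 3: 0.89×10⁻⁴ × 1800 × 0.1 = 0.01602 m
B total: 0.0389345 m
Difference: 0.26372 − 0.0389345 = 0.2247855 m

A: 0.26 m; B: 0.039 m; difference 0.22 m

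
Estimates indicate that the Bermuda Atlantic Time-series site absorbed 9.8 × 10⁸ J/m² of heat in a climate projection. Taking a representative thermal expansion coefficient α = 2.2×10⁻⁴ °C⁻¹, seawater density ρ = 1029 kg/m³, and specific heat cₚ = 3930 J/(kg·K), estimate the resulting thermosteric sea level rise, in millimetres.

53.3 mm of thermosteric rise

Δh = αQ/(ρcₚ) = 2.2×10⁻⁴ × 9.8×10⁸ / (1029 × 3930) ≈ 0.053314 m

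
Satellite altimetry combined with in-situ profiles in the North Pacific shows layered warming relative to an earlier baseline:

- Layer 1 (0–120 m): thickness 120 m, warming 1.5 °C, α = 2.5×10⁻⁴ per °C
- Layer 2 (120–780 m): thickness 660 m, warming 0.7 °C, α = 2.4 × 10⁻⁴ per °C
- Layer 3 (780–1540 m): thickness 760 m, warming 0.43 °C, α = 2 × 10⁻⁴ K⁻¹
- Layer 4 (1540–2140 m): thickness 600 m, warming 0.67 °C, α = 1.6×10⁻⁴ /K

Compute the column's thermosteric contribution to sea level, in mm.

1.5 × 120 × 2.5×10⁻⁴ = 0.04500 m
Layer 2: 2.4×10⁻⁴ × 0.7 × 660 = 0.11088 m
0.43 × 2×10⁻⁴ × 760 = 0.06536 m
1540–2140 m: 1.6×10⁻⁴ × 600 × 0.67 = 0.06432 m
Δh = 0.04500 + 0.11088 + 0.06536 + 0.06432 = 0.28556 m ≈ 286 mm

Δh = 286 mm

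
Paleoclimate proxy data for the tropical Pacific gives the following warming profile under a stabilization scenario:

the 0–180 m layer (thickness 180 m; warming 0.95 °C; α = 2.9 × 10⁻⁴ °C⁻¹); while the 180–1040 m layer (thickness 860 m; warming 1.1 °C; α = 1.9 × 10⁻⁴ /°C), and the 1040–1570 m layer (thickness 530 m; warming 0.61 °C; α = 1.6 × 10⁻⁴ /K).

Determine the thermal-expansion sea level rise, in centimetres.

0–180 m: 0.95 × 180 × 2.9×10⁻⁴ = 0.04959 m
180–1040 m: 860 × 1.1 × 1.9×10⁻⁴ = 0.17974 m
1040–1570 m: 530 × 0.61 × 1.6×10⁻⁴ = 0.051728 m
Δh = 0.04959 + 0.17974 + 0.051728 = 0.281058 m

28.1 cm of thermosteric rise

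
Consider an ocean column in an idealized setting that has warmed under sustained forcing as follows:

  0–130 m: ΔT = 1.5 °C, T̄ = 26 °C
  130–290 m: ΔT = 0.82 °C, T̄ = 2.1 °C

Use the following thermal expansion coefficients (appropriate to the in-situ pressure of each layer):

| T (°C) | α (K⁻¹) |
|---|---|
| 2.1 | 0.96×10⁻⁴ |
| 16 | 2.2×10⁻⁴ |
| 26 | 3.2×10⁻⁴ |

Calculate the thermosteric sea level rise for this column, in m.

Δh = 0.075 m

Layer 1 at 26 °C → α = 3.2×10⁻⁴ K⁻¹
Layer 2 at 2.1 °C → α = 0.96×10⁻⁴ K⁻¹
Layer 1: 1.5 × 3.2×10⁻⁴ × 130 = 0.06240 m
0.82 × 0.96×10⁻⁴ × 160 = 0.0125952 m
Δh = 0.06240 + 0.0125952 = 0.0749952 m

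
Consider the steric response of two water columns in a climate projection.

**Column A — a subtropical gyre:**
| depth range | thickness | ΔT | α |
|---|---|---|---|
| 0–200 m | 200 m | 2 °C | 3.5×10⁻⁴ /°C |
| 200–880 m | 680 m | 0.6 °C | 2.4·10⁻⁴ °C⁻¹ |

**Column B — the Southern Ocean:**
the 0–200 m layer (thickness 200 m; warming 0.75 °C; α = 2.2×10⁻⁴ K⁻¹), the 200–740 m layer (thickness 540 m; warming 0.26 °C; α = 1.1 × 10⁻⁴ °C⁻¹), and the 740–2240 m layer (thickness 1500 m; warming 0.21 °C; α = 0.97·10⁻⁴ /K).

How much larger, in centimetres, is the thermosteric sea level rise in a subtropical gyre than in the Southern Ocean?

A 0–200 m: 3.5×10⁻⁴ × 200 × 2 = 0.14000 m
A 680 × 0.6 × 2.4×10⁻⁴ = 0.09792 m
A total: 0.23792 m
B 0–200 m: 0.75 × 2.2×10⁻⁴ × 200 = 0.03300 m
B 200–740 m: 540 × 0.26 × 1.1×10⁻⁴ = 0.015444 m
B 740–2240 m: 0.21 × 1500 × 0.97×10⁻⁴ = 0.030555 m
B total: 0.078999 m
Difference: 0.23792 − 0.078999 = 0.158921 m

16 cm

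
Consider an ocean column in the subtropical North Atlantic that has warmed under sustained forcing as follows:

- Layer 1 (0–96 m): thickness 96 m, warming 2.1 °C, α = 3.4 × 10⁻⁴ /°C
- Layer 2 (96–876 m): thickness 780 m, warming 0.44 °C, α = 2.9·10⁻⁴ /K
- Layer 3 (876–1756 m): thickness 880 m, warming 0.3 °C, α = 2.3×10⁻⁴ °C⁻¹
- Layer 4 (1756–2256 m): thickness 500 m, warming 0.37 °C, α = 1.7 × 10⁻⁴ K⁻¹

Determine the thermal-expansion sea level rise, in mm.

2.1 × 3.4×10⁻⁴ × 96 = 0.068544 m
Layer 2: 2.9×10⁻⁴ × 780 × 0.44 = 0.099528 m
876–1756 m: 880 × 0.3 × 2.3×10⁻⁴ = 0.06072 m
Layer 4: 500 × 0.37 × 1.7×10⁻⁴ = 0.03145 m
Δh = 0.068544 + 0.099528 + 0.06072 + 0.03145 = 0.260242 m ≈ 260 mm

about 260 mm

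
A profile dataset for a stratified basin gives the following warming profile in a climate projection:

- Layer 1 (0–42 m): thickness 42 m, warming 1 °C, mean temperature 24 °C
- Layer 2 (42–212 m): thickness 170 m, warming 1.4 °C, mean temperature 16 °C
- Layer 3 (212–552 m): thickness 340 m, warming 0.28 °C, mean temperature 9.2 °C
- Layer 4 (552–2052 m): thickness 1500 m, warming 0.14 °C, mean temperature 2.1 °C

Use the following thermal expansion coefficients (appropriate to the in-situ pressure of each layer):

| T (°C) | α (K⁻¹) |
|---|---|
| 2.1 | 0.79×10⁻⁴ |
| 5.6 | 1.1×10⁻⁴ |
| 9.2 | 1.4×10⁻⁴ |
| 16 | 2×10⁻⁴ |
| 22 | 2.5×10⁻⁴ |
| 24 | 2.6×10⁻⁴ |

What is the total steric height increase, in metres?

0.0884 m of thermosteric rise

Layer 1 at 24 °C → α = 2.6×10⁻⁴ K⁻¹
Layer 2 at 16 °C → α = 2×10⁻⁴ K⁻¹
Layer 3 at 9.2 °C → α = 1.4×10⁻⁴ K⁻¹
Layer 4 at 2.1 °C → α = 0.79×10⁻⁴ K⁻¹
Layer 1: 2.6×10⁻⁴ × 42 × 1 = 0.01092 m
42–212 m: 1.4 × 170 × 2×10⁻⁴ = 0.04760 m
Layer 3: 0.28 × 340 × 1.4×10⁻⁴ = 0.013328 m
1500 × 0.14 × 0.79×10⁻⁴ = 0.01659 m
Δh = 0.01092 + 0.04760 + 0.013328 + 0.01659 = 0.088438 m ≈ 0.0884 m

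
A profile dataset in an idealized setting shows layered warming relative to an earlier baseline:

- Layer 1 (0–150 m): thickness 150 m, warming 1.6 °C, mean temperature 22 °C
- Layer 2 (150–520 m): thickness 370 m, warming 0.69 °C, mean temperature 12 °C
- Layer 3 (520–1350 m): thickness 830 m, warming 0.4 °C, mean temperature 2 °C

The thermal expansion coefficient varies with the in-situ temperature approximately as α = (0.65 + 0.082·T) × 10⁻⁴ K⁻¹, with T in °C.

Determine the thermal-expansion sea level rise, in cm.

13 cm of thermosteric rise

Layer 1: α = (0.65 + 0.082×22)×10⁻⁴ = 2.454×10⁻⁴ K⁻¹
Layer 2: α = (0.65 + 0.082×12)×10⁻⁴ = 1.634×10⁻⁴ K⁻¹
Layer 3: α = (0.65 + 0.082×2)×10⁻⁴ = 0.814×10⁻⁴ K⁻¹
0–150 m: 150 × 2.454×10⁻⁴ × 1.6 = 0.058896 m
0.69 × 1.634×10⁻⁴ × 370 = 0.04171602 m
0.4 × 830 × 0.814×10⁻⁴ = 0.0270248 m
Δh = 0.058896 + 0.04171602 + 0.0270248 = 0.12763682 m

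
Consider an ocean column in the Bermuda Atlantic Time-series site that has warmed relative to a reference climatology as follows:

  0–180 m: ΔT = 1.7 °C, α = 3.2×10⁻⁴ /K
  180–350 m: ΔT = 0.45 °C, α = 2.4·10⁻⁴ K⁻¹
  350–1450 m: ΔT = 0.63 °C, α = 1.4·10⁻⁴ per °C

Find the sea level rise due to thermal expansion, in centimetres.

1.7 × 180 × 3.2×10⁻⁴ = 0.09792 m
0.45 × 170 × 2.4×10⁻⁴ = 0.01836 m
350–1450 m: 1100 × 0.63 × 1.4×10⁻⁴ = 0.09702 m
Δh = 0.09792 + 0.01836 + 0.09702 = 0.21330 m

Δh = 21 cm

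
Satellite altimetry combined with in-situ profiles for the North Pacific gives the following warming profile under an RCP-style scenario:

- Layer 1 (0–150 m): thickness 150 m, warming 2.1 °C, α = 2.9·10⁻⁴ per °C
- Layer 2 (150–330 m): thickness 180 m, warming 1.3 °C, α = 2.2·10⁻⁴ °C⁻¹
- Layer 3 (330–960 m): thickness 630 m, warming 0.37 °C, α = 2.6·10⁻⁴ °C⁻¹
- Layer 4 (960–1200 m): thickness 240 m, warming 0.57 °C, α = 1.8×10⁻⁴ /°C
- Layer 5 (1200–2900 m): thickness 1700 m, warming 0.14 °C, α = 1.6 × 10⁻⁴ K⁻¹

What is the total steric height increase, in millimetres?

0–150 m: 150 × 2.9×10⁻⁴ × 2.1 = 0.09135 m
Layer 2: 1.3 × 180 × 2.2×10⁻⁴ = 0.05148 m
Layer 3: 630 × 0.37 × 2.6×10⁻⁴ = 0.060606 m
Layer 4: 0.57 × 240 × 1.8×10⁻⁴ = 0.024624 m
1700 × 1.6×10⁻⁴ × 0.14 = 0.03808 m
Δh = 0.09135 + 0.05148 + 0.060606 + 0.024624 + 0.03808 = 0.26614 m ≈ 266 mm

Δh ≈ 266 mm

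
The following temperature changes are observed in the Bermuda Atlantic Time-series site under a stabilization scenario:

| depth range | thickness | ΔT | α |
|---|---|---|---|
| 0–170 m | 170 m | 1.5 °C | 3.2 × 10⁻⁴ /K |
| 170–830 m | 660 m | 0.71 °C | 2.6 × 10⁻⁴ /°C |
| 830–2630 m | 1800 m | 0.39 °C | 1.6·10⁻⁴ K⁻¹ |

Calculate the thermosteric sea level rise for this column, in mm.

about 316 mm

0–170 m: 3.2×10⁻⁴ × 1.5 × 170 = 0.08160 m
0.71 × 2.6×10⁻⁴ × 660 = 0.121836 m
830–2630 m: 1.6×10⁻⁴ × 1800 × 0.39 = 0.11232 m
Δh = 0.08160 + 0.121836 + 0.11232 = 0.315756 m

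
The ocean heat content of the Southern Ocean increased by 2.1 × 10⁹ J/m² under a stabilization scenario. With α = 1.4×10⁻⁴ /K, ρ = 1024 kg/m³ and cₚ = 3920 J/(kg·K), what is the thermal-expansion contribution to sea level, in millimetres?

Δh = αQ/(ρcₚ) = 1.4×10⁻⁴ × 2.1×10⁹ / (1024 × 3920) ≈ 0.073242 m

73 mm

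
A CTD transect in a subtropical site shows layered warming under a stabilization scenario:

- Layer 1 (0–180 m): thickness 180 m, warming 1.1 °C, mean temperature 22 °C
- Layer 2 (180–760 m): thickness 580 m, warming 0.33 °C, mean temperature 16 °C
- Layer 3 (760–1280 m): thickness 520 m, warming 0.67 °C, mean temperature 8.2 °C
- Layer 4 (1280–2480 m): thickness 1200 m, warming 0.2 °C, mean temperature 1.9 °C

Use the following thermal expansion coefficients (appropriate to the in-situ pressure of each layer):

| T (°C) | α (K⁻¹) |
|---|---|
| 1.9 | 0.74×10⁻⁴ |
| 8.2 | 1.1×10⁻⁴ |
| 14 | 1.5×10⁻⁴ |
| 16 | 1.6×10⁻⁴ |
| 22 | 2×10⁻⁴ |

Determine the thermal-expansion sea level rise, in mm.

130 mm

Layer 1 at 22 °C → α = 2×10⁻⁴ K⁻¹
Layer 2 at 16 °C → α = 1.6×10⁻⁴ K⁻¹
Layer 3 at 8.2 °C → α = 1.1×10⁻⁴ K⁻¹
Layer 4 at 1.9 °C → α = 0.74×10⁻⁴ K⁻¹
Layer 1: 180 × 2×10⁻⁴ × 1.1 = 0.03960 m
180–760 m: 580 × 1.6×10⁻⁴ × 0.33 = 0.030624 m
Layer 3: 1.1×10⁻⁴ × 0.67 × 520 = 0.038324 m
Layer 4: 1200 × 0.2 × 0.74×10⁻⁴ = 0.01776 m
Δh = 0.03960 + 0.030624 + 0.038324 + 0.01776 = 0.126308 m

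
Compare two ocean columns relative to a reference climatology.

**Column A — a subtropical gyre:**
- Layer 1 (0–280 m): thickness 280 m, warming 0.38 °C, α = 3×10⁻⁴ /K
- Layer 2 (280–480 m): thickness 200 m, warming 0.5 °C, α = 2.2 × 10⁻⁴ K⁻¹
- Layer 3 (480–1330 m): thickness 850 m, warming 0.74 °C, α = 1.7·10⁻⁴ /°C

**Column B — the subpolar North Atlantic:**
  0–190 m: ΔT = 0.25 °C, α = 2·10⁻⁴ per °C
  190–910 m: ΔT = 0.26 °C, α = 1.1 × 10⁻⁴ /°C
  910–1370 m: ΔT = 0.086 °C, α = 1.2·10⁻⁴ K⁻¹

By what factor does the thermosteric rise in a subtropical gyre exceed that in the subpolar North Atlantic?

≈ 4.6×

A 3×10⁻⁴ × 0.38 × 280 = 0.03192 m
A 200 × 2.2×10⁻⁴ × 0.5 = 0.02200 m
A Layer 3: 0.74 × 850 × 1.7×10⁻⁴ = 0.10693 m
A total: 0.16085 m
B Layer 1: 0.25 × 190 × 2×10⁻⁴ = 0.00950 m
B Layer 2: 720 × 0.26 × 1.1×10⁻⁴ = 0.020592 m
B 460 × 0.086 × 1.2×10⁻⁴ = 0.0047472 m
B total: 0.0348392 m
Ratio: 0.16085 / 0.0348392 ≈ 4.617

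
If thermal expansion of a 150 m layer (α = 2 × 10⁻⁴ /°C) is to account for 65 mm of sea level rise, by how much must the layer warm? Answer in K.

2.17 K

ΔT = Δh/(αH) = 0.065 / (2×10⁻⁴ × 150) ≈ 2.167 K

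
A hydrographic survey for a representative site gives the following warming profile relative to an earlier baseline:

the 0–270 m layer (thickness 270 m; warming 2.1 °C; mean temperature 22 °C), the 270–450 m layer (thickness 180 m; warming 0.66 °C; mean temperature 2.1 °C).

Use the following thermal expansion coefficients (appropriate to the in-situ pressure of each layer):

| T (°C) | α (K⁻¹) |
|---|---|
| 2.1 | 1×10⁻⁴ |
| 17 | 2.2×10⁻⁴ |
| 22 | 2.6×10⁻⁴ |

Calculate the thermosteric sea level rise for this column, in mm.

Δh ≈ 160 mm

Layer 1 at 22 °C → α = 2.6×10⁻⁴ K⁻¹
Layer 2 at 2.1 °C → α = 1×10⁻⁴ K⁻¹
270 × 2.6×10⁻⁴ × 2.1 = 0.14742 m
Layer 2: 1×10⁻⁴ × 180 × 0.66 = 0.01188 m
Δh = 0.14742 + 0.01188 = 0.15930 m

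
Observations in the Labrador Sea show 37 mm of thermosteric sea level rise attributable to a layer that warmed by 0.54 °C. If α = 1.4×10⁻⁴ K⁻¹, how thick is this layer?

about 490 m

H = Δh/(αΔT) = 0.037 / (1.4×10⁻⁴ × 0.54) ≈ 489.4 m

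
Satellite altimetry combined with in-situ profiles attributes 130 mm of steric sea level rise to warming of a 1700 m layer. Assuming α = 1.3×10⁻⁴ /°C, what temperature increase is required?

ΔT = Δh/(αH) = 0.13 / (1.3×10⁻⁴ × 1700) ≈ 0.5882 K

0.588 K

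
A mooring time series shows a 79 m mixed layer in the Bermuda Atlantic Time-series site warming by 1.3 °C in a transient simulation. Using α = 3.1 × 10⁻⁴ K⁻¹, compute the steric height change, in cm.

3.2 cm of thermosteric rise

Δh = αΔT·H = 3.1×10⁻⁴ × 1.3 × 79 = 0.031837 m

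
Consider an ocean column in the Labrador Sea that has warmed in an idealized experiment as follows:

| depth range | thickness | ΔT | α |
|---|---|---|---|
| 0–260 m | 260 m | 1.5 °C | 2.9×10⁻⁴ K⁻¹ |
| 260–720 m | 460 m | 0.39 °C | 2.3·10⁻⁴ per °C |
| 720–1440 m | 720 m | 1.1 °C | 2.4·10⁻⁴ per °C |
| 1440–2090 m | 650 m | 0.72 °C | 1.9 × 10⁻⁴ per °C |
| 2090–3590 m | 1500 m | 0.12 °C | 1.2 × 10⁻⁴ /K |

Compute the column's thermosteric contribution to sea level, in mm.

about 455 mm

Layer 1: 2.9×10⁻⁴ × 1.5 × 260 = 0.11310 m
Layer 2: 460 × 2.3×10⁻⁴ × 0.39 = 0.041262 m
720–1440 m: 720 × 1.1 × 2.4×10⁻⁴ = 0.19008 m
1440–2090 m: 650 × 1.9×10⁻⁴ × 0.72 = 0.08892 m
Layer 5: 1.2×10⁻⁴ × 0.12 × 1500 = 0.02160 m
Δh = 0.11310 + 0.041262 + 0.19008 + 0.08892 + 0.02160 = 0.454962 m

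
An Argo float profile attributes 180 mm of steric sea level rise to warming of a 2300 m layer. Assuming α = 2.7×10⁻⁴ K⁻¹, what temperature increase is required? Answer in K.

ΔT ≈ 0.290 K

ΔT = Δh/(αH) = 0.18 / (2.7×10⁻⁴ × 2300) ≈ 0.2899 K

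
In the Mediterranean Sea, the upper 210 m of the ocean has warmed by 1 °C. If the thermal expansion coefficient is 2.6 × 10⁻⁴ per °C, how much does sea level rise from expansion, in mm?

54.6 mm of thermosteric rise

Δh = αΔT·H = 2.6×10⁻⁴ × 1 × 210 = 0.05460 m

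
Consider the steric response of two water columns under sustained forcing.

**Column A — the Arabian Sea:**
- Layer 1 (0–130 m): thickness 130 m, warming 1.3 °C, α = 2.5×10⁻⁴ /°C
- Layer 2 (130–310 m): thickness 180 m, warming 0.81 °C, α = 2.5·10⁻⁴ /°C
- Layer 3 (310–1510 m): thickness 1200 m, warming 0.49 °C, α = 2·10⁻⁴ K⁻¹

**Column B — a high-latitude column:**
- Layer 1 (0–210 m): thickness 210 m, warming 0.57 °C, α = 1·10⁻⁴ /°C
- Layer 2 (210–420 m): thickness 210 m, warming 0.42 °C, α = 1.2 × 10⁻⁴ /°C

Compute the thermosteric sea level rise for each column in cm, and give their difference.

A 0–130 m: 1.3 × 2.5×10⁻⁴ × 130 = 0.04225 m
A 180 × 0.81 × 2.5×10⁻⁴ = 0.03645 m
A Layer 3: 0.49 × 1200 × 2×10⁻⁴ = 0.11760 m
A total: 0.19630 m
B 0–210 m: 1×10⁻⁴ × 0.57 × 210 = 0.01197 m
B 0.42 × 1.2×10⁻⁴ × 210 = 0.010584 m
B total: 0.022554 m
Difference: 0.19630 − 0.022554 = 0.173746 m

A: 20 cm; B: 2.3 cm; difference 17 cm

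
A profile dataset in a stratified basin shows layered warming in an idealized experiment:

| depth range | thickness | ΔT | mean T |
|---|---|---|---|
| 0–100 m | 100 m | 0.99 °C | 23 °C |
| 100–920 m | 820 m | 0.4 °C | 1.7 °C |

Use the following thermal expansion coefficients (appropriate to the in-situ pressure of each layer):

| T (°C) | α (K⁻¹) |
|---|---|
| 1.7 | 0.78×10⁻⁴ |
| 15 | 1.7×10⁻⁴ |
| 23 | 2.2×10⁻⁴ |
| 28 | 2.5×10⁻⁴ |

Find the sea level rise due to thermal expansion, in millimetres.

Δh = 47 mm

Layer 1 at 23 °C → α = 2.2×10⁻⁴ K⁻¹
Layer 2 at 1.7 °C → α = 0.78×10⁻⁴ K⁻¹
Layer 1: 100 × 2.2×10⁻⁴ × 0.99 = 0.02178 m
100–920 m: 820 × 0.78×10⁻⁴ × 0.4 = 0.025584 m
Δh = 0.02178 + 0.025584 = 0.047364 m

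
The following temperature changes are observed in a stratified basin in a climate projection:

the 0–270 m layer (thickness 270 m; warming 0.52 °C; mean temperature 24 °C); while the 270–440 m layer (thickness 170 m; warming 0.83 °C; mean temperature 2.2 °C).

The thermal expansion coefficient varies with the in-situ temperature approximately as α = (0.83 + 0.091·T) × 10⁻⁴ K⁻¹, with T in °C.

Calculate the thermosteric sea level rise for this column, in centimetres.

5.7 cm

Layer 1: α = (0.83 + 0.091×24)×10⁻⁴ = 3.014×10⁻⁴ K⁻¹
Layer 2: α = (0.83 + 0.091×2.2)×10⁻⁴ = 1.0302×10⁻⁴ K⁻¹
0–270 m: 270 × 3.014×10⁻⁴ × 0.52 = 0.04231656 m
0.83 × 170 × 1.0302×10⁻⁴ = 0.014536122 m
Δh = 0.04231656 + 0.014536122 = 0.056852682 m ≈ 5.7 cm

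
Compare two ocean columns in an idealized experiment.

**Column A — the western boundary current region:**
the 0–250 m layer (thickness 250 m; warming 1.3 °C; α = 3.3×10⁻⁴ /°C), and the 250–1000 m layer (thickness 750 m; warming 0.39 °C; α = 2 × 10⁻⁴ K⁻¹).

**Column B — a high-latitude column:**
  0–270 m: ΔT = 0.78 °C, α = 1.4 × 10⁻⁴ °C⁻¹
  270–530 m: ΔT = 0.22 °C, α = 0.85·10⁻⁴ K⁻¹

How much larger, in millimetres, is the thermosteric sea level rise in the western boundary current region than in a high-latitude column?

130 mm larger

A 0–250 m: 3.3×10⁻⁴ × 1.3 × 250 = 0.10725 m
A 250–1000 m: 750 × 0.39 × 2×10⁻⁴ = 0.05850 m
A total: 0.16575 m
B 0–270 m: 270 × 1.4×10⁻⁴ × 0.78 = 0.029484 m
B 0.85×10⁻⁴ × 0.22 × 260 = 0.004862 m
B total: 0.034346 m
Difference: 0.16575 − 0.034346 = 0.131404 m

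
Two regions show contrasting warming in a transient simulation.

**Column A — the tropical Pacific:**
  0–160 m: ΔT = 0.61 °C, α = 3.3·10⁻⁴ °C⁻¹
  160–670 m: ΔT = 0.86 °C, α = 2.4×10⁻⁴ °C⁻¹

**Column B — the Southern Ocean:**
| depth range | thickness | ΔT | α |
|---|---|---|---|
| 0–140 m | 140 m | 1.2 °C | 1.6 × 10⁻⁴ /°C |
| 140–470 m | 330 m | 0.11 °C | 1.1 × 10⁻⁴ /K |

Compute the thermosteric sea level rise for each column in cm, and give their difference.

Δh_A ≈ 14 cm, Δh_B ≈ 3.1 cm; difference ≈ 11 cm

A Layer 1: 3.3×10⁻⁴ × 160 × 0.61 = 0.032208 m
A 160–670 m: 0.86 × 510 × 2.4×10⁻⁴ = 0.105264 m
A total: 0.137472 m
B 0–140 m: 1.6×10⁻⁴ × 1.2 × 140 = 0.02688 m
B 330 × 1.1×10⁻⁴ × 0.11 = 0.003993 m
B total: 0.030873 m
Difference: 0.137472 − 0.030873 = 0.106599 m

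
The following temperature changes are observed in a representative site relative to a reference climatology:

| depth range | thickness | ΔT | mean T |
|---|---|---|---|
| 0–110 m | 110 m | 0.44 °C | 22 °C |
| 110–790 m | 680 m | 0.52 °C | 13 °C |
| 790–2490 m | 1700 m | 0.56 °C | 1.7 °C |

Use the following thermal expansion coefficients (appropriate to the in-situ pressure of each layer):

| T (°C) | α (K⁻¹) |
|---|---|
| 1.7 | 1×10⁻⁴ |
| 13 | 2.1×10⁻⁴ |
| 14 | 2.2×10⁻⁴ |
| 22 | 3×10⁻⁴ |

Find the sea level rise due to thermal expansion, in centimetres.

Δh = 18 cm

Layer 1 at 22 °C → α = 3×10⁻⁴ K⁻¹
Layer 2 at 13 °C → α = 2.1×10⁻⁴ K⁻¹
Layer 3 at 1.7 °C → α = 1×10⁻⁴ K⁻¹
Layer 1: 3×10⁻⁴ × 0.44 × 110 = 0.01452 m
Layer 2: 0.52 × 2.1×10⁻⁴ × 680 = 0.074256 m
790–2490 m: 0.56 × 1700 × 1×10⁻⁴ = 0.09520 m
Δh = 0.01452 + 0.074256 + 0.09520 = 0.183976 m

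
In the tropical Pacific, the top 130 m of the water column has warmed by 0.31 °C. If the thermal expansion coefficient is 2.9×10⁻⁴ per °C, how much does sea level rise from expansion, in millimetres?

Δh = αΔT·H = 2.9×10⁻⁴ × 0.31 × 130 = 0.011687 m

11.7 mm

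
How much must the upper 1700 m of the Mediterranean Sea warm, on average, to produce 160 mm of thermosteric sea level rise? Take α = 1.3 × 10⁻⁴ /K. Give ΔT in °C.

about 0.724 °C

ΔT = Δh/(αH) = 0.16 / (1.3×10⁻⁴ × 1700) ≈ 0.7240 °C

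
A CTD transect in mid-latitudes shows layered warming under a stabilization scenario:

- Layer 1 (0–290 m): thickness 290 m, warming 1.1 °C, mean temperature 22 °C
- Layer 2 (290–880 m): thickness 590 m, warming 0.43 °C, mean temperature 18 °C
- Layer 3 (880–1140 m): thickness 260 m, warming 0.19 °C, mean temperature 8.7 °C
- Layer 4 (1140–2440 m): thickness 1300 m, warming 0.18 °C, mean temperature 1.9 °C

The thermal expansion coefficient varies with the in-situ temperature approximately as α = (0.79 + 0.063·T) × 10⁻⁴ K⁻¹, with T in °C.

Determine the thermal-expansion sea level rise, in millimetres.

Layer 1: α = (0.79 + 0.063×22)×10⁻⁴ = 2.176×10⁻⁴ K⁻¹
Layer 2: α = (0.79 + 0.063×18)×10⁻⁴ = 1.924×10⁻⁴ K⁻¹
Layer 3: α = (0.79 + 0.063×8.7)×10⁻⁴ = 1.3381×10⁻⁴ K⁻¹
Layer 4: α = (0.79 + 0.063×1.9)×10⁻⁴ = 0.9097×10⁻⁴ K⁻¹
0–290 m: 1.1 × 2.176×10⁻⁴ × 290 = 0.0694144 m
Layer 2: 590 × 1.924×10⁻⁴ × 0.43 = 0.04881188 m
1.3381×10⁻⁴ × 260 × 0.19 = 0.006610214 m
Layer 4: 0.9097×10⁻⁴ × 1300 × 0.18 = 0.02128698 m
Δh = 0.0694144 + 0.04881188 + 0.006610214 + 0.02128698 = 0.146123474 m

146 mm of thermosteric rise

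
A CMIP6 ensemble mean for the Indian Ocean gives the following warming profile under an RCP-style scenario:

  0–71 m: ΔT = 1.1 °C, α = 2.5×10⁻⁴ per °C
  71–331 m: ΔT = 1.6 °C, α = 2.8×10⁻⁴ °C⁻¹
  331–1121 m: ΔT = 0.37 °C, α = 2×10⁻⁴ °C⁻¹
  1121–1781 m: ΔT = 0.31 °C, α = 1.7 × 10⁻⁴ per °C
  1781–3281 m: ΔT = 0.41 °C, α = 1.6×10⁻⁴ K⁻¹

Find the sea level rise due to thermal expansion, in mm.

328 mm of thermosteric rise

Layer 1: 2.5×10⁻⁴ × 1.1 × 71 = 0.019525 m
260 × 2.8×10⁻⁴ × 1.6 = 0.11648 m
331–1121 m: 790 × 2×10⁻⁴ × 0.37 = 0.05846 m
Layer 4: 0.31 × 660 × 1.7×10⁻⁴ = 0.034782 m
1781–3281 m: 1.6×10⁻⁴ × 0.41 × 1500 = 0.09840 m
Δh = 0.019525 + 0.11648 + 0.05846 + 0.034782 + 0.09840 = 0.327647 m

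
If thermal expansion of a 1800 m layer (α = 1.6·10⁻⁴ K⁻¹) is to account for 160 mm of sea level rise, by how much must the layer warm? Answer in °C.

ΔT = Δh/(αH) = 0.16 / (1.6×10⁻⁴ × 1800) ≈ 0.5556 °C

about 0.556 °C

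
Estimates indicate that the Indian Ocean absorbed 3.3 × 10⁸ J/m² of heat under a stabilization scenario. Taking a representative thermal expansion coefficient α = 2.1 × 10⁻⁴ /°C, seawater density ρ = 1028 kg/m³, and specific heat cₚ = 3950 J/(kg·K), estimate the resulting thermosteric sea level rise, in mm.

17 mm of thermosteric rise

Δh = αQ/(ρcₚ) = 2.1×10⁻⁴ × 3.3×10⁸ / (1028 × 3950) ≈ 0.017066 m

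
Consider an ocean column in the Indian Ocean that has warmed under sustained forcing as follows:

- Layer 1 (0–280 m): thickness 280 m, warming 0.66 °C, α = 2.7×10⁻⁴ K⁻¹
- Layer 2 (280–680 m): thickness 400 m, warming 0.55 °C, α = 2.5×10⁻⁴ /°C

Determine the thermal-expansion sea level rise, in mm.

100 mm

Layer 1: 2.7×10⁻⁴ × 280 × 0.66 = 0.049896 m
Layer 2: 400 × 0.55 × 2.5×10⁻⁴ = 0.05500 m
Δh = 0.049896 + 0.05500 = 0.104896 m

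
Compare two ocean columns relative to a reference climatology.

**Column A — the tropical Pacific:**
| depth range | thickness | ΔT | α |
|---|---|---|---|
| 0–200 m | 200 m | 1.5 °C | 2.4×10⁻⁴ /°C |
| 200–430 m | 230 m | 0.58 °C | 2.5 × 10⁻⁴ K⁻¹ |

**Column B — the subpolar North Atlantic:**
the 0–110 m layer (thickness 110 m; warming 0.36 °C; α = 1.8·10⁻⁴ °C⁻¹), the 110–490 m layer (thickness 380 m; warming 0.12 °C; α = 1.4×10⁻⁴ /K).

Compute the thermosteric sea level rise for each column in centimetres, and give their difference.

A: 11 cm; B: 1.4 cm; difference 9.2 cm

A 200 × 2.4×10⁻⁴ × 1.5 = 0.07200 m
A Layer 2: 0.58 × 230 × 2.5×10⁻⁴ = 0.03335 m
A total: 0.10535 m
B 0.36 × 1.8×10⁻⁴ × 110 = 0.007128 m
B 0.12 × 380 × 1.4×10⁻⁴ = 0.006384 m
B total: 0.013512 m
Difference: 0.10535 − 0.013512 = 0.091838 m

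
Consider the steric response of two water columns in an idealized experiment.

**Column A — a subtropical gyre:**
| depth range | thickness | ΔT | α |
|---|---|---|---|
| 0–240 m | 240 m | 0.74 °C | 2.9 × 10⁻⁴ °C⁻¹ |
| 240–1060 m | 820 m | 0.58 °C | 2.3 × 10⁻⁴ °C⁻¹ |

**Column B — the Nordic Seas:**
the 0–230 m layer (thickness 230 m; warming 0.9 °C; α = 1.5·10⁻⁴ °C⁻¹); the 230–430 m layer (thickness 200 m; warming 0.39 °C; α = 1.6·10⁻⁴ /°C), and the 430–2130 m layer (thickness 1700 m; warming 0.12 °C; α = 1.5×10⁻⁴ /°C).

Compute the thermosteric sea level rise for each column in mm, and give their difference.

A Layer 1: 2.9×10⁻⁴ × 0.74 × 240 = 0.051504 m
A Layer 2: 2.3×10⁻⁴ × 820 × 0.58 = 0.109388 m
A total: 0.160892 m
B Layer 1: 1.5×10⁻⁴ × 0.9 × 230 = 0.03105 m
B 0.39 × 200 × 1.6×10⁻⁴ = 0.01248 m
B 430–2130 m: 1700 × 0.12 × 1.5×10⁻⁴ = 0.03060 m
B total: 0.07413 m
Difference: 0.160892 − 0.07413 = 0.086762 m

A: 160 mm; B: 74 mm; difference 87 mm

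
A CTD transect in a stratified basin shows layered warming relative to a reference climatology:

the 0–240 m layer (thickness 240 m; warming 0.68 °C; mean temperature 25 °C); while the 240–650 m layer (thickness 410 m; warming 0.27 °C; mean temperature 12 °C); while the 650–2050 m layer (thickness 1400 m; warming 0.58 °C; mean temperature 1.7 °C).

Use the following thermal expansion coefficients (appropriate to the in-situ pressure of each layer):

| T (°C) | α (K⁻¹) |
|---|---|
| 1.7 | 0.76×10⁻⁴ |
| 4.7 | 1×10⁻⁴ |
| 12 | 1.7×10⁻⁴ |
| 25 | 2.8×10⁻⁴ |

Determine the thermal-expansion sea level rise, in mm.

Layer 1 at 25 °C → α = 2.8×10⁻⁴ K⁻¹
Layer 2 at 12 °C → α = 1.7×10⁻⁴ K⁻¹
Layer 3 at 1.7 °C → α = 0.76×10⁻⁴ K⁻¹
Layer 1: 2.8×10⁻⁴ × 0.68 × 240 = 0.045696 m
240–650 m: 0.27 × 410 × 1.7×10⁻⁴ = 0.018819 m
1400 × 0.58 × 0.76×10⁻⁴ = 0.061712 m
Δh = 0.045696 + 0.018819 + 0.061712 = 0.126227 m ≈ 130 mm

Δh ≈ 130 mm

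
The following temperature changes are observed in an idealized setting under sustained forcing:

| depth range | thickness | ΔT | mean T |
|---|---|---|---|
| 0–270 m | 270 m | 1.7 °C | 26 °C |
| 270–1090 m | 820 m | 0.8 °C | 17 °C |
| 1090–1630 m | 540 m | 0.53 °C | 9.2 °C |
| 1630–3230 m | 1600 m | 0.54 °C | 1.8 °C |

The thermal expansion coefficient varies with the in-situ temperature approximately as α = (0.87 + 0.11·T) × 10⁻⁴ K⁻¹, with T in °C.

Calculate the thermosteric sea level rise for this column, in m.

Δh ≈ 0.497 m

Layer 1: α = (0.87 + 0.11×26)×10⁻⁴ = 3.73×10⁻⁴ K⁻¹
Layer 2: α = (0.87 + 0.11×17)×10⁻⁴ = 2.74×10⁻⁴ K⁻¹
Layer 3: α = (0.87 + 0.11×9.2)×10⁻⁴ = 1.882×10⁻⁴ K⁻¹
Layer 4: α = (0.87 + 0.11×1.8)×10⁻⁴ = 1.068×10⁻⁴ K⁻¹
1.7 × 3.73×10⁻⁴ × 270 = 0.171207 m
Layer 2: 820 × 0.8 × 2.74×10⁻⁴ = 0.179744 m
Layer 3: 1.882×10⁻⁴ × 540 × 0.53 = 0.05386284 m
1.068×10⁻⁴ × 0.54 × 1600 = 0.0922752 m
Δh = 0.171207 + 0.179744 + 0.05386284 + 0.0922752 = 0.49708904 m ≈ 0.497 m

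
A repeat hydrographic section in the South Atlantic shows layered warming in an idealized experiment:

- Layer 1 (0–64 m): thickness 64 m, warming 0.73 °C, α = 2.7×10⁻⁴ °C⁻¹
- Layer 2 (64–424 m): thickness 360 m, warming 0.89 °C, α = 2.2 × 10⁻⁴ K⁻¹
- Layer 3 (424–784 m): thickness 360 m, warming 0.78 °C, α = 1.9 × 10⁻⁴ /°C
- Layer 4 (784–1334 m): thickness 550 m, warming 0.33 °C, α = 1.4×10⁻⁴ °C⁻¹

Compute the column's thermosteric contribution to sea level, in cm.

16 cm of thermosteric rise

Layer 1: 2.7×10⁻⁴ × 0.73 × 64 = 0.0126144 m
Layer 2: 0.89 × 2.2×10⁻⁴ × 360 = 0.070488 m
1.9×10⁻⁴ × 360 × 0.78 = 0.053352 m
550 × 1.4×10⁻⁴ × 0.33 = 0.02541 m
Δh = 0.0126144 + 0.070488 + 0.053352 + 0.02541 = 0.1618644 m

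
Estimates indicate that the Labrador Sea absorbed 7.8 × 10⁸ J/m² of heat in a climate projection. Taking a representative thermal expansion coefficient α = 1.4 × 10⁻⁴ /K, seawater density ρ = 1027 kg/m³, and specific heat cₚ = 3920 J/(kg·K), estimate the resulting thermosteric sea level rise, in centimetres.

Δh = αQ/(ρcₚ) = 1.4×10⁻⁴ × 7.8×10⁸ / (1027 × 3920) ≈ 0.027125 m

2.71 cm of thermosteric rise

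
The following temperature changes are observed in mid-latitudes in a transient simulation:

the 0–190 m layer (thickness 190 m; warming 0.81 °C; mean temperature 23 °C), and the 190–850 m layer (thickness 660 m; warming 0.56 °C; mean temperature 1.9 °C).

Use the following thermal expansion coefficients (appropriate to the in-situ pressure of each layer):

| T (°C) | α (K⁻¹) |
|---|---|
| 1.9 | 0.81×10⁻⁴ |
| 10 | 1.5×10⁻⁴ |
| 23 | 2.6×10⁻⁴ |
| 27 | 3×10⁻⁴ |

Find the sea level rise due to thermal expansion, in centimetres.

Δh ≈ 7.00 cm

Layer 1 at 23 °C → α = 2.6×10⁻⁴ K⁻¹
Layer 2 at 1.9 °C → α = 0.81×10⁻⁴ K⁻¹
Layer 1: 2.6×10⁻⁴ × 0.81 × 190 = 0.040014 m
190–850 m: 660 × 0.81×10⁻⁴ × 0.56 = 0.0299376 m
Δh = 0.040014 + 0.0299376 = 0.0699516 m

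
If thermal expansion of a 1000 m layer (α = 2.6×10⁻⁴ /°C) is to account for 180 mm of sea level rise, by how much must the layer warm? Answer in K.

ΔT = Δh/(αH) = 0.18 / (2.6×10⁻⁴ × 1000) ≈ 0.6923 K

about 0.692 K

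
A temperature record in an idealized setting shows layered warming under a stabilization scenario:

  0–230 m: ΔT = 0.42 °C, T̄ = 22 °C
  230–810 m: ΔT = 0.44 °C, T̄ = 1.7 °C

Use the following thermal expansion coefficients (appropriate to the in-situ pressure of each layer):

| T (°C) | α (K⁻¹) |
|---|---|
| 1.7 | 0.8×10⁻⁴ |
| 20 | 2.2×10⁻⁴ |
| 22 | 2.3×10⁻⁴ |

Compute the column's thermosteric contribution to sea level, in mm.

Layer 1 at 22 °C → α = 2.3×10⁻⁴ K⁻¹
Layer 2 at 1.7 °C → α = 0.8×10⁻⁴ K⁻¹
0.42 × 230 × 2.3×10⁻⁴ = 0.022218 m
580 × 0.8×10⁻⁴ × 0.44 = 0.020416 m
Δh = 0.022218 + 0.020416 = 0.042634 m ≈ 43 mm

43 mm of thermosteric rise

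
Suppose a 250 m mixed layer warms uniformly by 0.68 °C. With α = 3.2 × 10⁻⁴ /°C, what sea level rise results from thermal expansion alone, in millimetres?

54.4 mm

Δh = αΔT·H = 3.2×10⁻⁴ × 0.68 × 250 = 0.05440 m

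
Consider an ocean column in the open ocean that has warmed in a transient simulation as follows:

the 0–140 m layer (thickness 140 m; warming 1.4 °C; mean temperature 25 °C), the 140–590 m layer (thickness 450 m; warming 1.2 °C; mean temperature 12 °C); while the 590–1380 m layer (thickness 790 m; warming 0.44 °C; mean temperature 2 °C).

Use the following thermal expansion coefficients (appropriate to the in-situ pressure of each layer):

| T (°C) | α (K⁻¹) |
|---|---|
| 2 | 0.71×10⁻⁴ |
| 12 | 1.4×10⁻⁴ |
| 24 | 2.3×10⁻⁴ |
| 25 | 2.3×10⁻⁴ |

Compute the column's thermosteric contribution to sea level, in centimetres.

Layer 1 at 25 °C → α = 2.3×10⁻⁴ K⁻¹
Layer 2 at 12 °C → α = 1.4×10⁻⁴ K⁻¹
Layer 3 at 2 °C → α = 0.71×10⁻⁴ K⁻¹
Layer 1: 140 × 2.3×10⁻⁴ × 1.4 = 0.04508 m
Layer 2: 1.4×10⁻⁴ × 450 × 1.2 = 0.07560 m
0.71×10⁻⁴ × 790 × 0.44 = 0.0246796 m
Δh = 0.04508 + 0.07560 + 0.0246796 = 0.1453596 m

Δh = 15 cm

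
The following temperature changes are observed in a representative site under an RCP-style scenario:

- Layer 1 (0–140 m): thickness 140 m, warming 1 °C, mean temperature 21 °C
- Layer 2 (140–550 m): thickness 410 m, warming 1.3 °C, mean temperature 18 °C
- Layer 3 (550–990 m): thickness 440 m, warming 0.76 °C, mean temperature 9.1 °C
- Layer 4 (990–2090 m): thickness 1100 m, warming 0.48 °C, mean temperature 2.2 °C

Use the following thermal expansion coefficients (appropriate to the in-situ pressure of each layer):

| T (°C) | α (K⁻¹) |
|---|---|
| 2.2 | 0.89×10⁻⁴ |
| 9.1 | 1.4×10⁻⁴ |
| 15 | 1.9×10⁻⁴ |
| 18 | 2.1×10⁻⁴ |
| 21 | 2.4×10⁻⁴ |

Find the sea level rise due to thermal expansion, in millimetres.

239 mm of thermosteric rise

Layer 1 at 21 °C → α = 2.4×10⁻⁴ K⁻¹
Layer 2 at 18 °C → α = 2.1×10⁻⁴ K⁻¹
Layer 3 at 9.1 °C → α = 1.4×10⁻⁴ K⁻¹
Layer 4 at 2.2 °C → α = 0.89×10⁻⁴ K⁻¹
0–140 m: 1 × 2.4×10⁻⁴ × 140 = 0.03360 m
Layer 2: 2.1×10⁻⁴ × 410 × 1.3 = 0.11193 m
Layer 3: 1.4×10⁻⁴ × 440 × 0.76 = 0.046816 m
990–2090 m: 1100 × 0.48 × 0.89×10⁻⁴ = 0.046992 m
Δh = 0.03360 + 0.11193 + 0.046816 + 0.046992 = 0.239338 m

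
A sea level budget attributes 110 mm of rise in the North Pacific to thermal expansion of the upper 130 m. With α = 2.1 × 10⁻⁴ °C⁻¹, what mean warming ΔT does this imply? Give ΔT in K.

ΔT = Δh/(αH) = 0.11 / (2.1×10⁻⁴ × 130) ≈ 4.029 K

ΔT ≈ 4.03 K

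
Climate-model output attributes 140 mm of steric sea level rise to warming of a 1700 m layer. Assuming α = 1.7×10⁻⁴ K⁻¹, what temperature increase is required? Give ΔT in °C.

ΔT ≈ 0.48 °C

ΔT = Δh/(αH) = 0.14 / (1.7×10⁻⁴ × 1700) ≈ 0.4844 °C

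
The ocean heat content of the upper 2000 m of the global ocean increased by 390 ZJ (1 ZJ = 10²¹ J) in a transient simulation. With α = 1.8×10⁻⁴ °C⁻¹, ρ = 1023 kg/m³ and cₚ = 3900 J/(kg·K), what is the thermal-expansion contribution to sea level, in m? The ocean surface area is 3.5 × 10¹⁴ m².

Per unit area: Q = 390×10²¹ / (3.5×10¹⁴) ≈ 1.114×10⁹ J/m²
Δh = αQ/(ρcₚ) = 1.8×10⁻⁴ × 1.114×10⁹ / (1023 × 3900) ≈ 0.050259 m

Δh ≈ 0.050 m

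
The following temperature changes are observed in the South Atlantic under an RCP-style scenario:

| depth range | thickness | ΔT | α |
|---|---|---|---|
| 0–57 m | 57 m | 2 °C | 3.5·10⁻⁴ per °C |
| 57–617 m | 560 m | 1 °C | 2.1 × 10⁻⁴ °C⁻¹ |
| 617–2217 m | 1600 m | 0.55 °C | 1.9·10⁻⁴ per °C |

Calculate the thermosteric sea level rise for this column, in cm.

32 cm

Layer 1: 2 × 57 × 3.5×10⁻⁴ = 0.03990 m
Layer 2: 2.1×10⁻⁴ × 1 × 560 = 0.11760 m
617–2217 m: 1600 × 1.9×10⁻⁴ × 0.55 = 0.16720 m
Δh = 0.03990 + 0.11760 + 0.16720 = 0.32470 m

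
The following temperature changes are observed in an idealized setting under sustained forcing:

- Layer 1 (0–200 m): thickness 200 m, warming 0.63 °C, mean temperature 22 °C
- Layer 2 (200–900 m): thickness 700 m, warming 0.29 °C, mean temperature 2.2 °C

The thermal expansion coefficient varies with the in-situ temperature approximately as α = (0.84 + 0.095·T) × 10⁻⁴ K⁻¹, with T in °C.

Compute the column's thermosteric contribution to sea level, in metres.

Layer 1: α = (0.84 + 0.095×22)×10⁻⁴ = 2.93×10⁻⁴ K⁻¹
Layer 2: α = (0.84 + 0.095×2.2)×10⁻⁴ = 1.049×10⁻⁴ K⁻¹
0–200 m: 2.93×10⁻⁴ × 0.63 × 200 = 0.036918 m
700 × 0.29 × 1.049×10⁻⁴ = 0.0212947 m
Δh = 0.036918 + 0.0212947 = 0.0582127 m ≈ 0.058 m

Δh = 0.058 m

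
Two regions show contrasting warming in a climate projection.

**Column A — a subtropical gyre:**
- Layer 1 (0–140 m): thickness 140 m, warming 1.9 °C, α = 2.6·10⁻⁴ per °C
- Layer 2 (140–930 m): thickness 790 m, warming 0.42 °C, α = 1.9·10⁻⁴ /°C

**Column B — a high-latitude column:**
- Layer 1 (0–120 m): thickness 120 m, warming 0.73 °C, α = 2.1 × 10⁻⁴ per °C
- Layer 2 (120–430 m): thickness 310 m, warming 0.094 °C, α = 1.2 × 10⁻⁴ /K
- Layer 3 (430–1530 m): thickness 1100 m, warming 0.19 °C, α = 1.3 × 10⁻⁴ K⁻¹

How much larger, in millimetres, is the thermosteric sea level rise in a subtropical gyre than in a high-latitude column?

A Layer 1: 2.6×10⁻⁴ × 140 × 1.9 = 0.06916 m
A 140–930 m: 0.42 × 790 × 1.9×10⁻⁴ = 0.063042 m
A total: 0.132202 m
B 0–120 m: 120 × 2.1×10⁻⁴ × 0.73 = 0.018396 m
B 120–430 m: 1.2×10⁻⁴ × 310 × 0.094 = 0.0034968 m
B 430–1530 m: 1100 × 1.3×10⁻⁴ × 0.19 = 0.02717 m
B total: 0.0490628 m
Difference: 0.132202 − 0.0490628 = 0.0831392 m

83 mm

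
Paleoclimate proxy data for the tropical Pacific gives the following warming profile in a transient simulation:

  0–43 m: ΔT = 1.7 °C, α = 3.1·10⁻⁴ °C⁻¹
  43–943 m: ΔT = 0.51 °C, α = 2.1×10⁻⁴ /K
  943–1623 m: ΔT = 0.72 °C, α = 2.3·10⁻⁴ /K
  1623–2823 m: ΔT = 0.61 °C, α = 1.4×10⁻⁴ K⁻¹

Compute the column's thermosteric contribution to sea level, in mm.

Δh = 334 mm

1.7 × 43 × 3.1×10⁻⁴ = 0.022661 m
Layer 2: 900 × 2.1×10⁻⁴ × 0.51 = 0.09639 m
680 × 2.3×10⁻⁴ × 0.72 = 0.112608 m
Layer 4: 1200 × 1.4×10⁻⁴ × 0.61 = 0.10248 m
Δh = 0.022661 + 0.09639 + 0.112608 + 0.10248 = 0.334139 m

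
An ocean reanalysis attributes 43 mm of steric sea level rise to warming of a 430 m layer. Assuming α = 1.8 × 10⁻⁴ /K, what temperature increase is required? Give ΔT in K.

ΔT = Δh/(αH) = 0.043 / (1.8×10⁻⁴ × 430) ≈ 0.5556 K

0.556 K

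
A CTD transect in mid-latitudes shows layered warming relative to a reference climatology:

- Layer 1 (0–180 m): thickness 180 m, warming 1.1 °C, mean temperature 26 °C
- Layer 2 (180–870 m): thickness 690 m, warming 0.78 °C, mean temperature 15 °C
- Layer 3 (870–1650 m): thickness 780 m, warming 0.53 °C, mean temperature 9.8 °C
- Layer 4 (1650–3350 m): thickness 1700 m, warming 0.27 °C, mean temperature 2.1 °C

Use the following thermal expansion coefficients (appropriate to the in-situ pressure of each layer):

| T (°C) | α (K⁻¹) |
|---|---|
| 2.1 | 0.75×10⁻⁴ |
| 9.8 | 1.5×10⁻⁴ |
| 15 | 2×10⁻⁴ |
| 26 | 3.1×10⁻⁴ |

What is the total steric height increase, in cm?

Δh = 26.5 cm

Layer 1 at 26 °C → α = 3.1×10⁻⁴ K⁻¹
Layer 2 at 15 °C → α = 2×10⁻⁴ K⁻¹
Layer 3 at 9.8 °C → α = 1.5×10⁻⁴ K⁻¹
Layer 4 at 2.1 °C → α = 0.75×10⁻⁴ K⁻¹
Layer 1: 1.1 × 3.1×10⁻⁴ × 180 = 0.06138 m
2×10⁻⁴ × 690 × 0.78 = 0.10764 m
870–1650 m: 0.53 × 780 × 1.5×10⁻⁴ = 0.06201 m
0.75×10⁻⁴ × 0.27 × 1700 = 0.034425 m
Δh = 0.06138 + 0.10764 + 0.06201 + 0.034425 = 0.265455 m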